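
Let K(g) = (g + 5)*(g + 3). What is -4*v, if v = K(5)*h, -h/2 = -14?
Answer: -8960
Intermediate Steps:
h = 28 (h = -2*(-14) = 28)
K(g) = (3 + g)*(5 + g) (K(g) = (5 + g)*(3 + g) = (3 + g)*(5 + g))
v = 2240 (v = (15 + 5**2 + 8*5)*28 = (15 + 25 + 40)*28 = 80*28 = 2240)
-4*v = -4*2240 = -8960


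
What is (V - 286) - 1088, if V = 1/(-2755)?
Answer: -3785371/2755 ≈ -1374.0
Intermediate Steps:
V = -1/2755 ≈ -0.00036298
(V - 286) - 1088 = (-1/2755 - 286) - 1088 = -787931/2755 - 1088 = -3785371/2755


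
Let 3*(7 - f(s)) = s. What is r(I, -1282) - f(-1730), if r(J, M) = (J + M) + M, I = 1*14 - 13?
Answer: -9440/3 ≈ -3146.7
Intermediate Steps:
I = 1 (I = 14 - 13 = 1)
f(s) = 7 - s/3
r(J, M) = J + 2*M
r(I, -1282) - f(-1730) = (1 + 2*(-1282)) - (7 - 1/3*(-1730)) = (1 - 2564) - (7 + 1730/3) = -2563 - 1*1751/3 = -2563 - 1751/3 = -9440/3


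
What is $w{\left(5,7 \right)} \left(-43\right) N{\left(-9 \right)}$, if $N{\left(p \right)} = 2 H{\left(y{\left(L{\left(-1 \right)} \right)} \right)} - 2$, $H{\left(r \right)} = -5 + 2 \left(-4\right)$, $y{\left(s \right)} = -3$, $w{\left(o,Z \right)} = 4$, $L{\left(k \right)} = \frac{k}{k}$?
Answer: $4816$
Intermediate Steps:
$L{\left(k \right)} = 1$
$H{\left(r \right)} = -13$ ($H{\left(r \right)} = -5 - 8 = -13$)
$N{\left(p \right)} = -28$ ($N{\left(p \right)} = 2 \left(-13\right) - 2 = -26 - 2 = -28$)
$w{\left(5,7 \right)} \left(-43\right) N{\left(-9 \right)} = 4 \left(-43\right) \left(-28\right) = \left(-172\right) \left(-28\right) = 4816$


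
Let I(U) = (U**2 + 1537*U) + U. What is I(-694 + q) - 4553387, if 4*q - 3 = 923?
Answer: -20203223/4 ≈ -5.0508e+6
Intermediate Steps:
q = 463/2 (q = 3/4 + (1/4)*923 = 3/4 + 923/4 = 463/2 ≈ 231.50)
I(U) = U**2 + 1538*U
I(-694 + q) - 4553387 = (-694 + 463/2)*(1538 + (-694 + 463/2)) - 4553387 = -925*(1538 - 925/2)/2 - 4553387 = -925/2*2151/2 - 4553387 = -1989675/4 - 4553387 = -20203223/4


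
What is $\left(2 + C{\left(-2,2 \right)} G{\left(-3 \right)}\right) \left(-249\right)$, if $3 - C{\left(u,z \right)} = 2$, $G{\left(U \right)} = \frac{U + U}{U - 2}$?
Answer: $- \frac{3984}{5} \approx -796.8$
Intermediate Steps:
$G{\left(U \right)} = \frac{2 U}{-2 + U}$
$C{\left(u,z \right)} = 1$ ($C{\left(u,z \right)} = 3 - 2 = 1$)
$\left(2 + C{\left(-2,2 \right)} G{\left(-3 \right)}\right) \left(-249\right) = \left(2 + 1 \cdot 2 \left(-3\right) \frac{1}{-2 - 3}\right) \left(-249\right) = \left(2 + 1 \cdot 2 \left(-3\right) \frac{1}{-5}\right) \left(-249\right) = \left(2 + 1 \cdot 2 \left(-3\right) \left(- \frac{1}{5}\right)\right) \left(-249\right) = \left(2 + 1 \cdot \frac{6}{5}\right) \left(-249\right) = \left(2 + \frac{6}{5}\right) \left(-249\right) = \frac{16}{5} \left(-249\right) = - \frac{3984}{5}$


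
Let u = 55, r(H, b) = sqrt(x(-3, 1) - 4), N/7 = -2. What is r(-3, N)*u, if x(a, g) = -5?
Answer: 165*I ≈ 165.0*I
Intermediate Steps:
N = -14 (N = 7*(-2) = -14)
r(H, b) = 3*I (r(H, b) = sqrt(-5 - 4) = sqrt(-9) = 3*I)
r(-3, N)*u = (3*I)*55 = 165*I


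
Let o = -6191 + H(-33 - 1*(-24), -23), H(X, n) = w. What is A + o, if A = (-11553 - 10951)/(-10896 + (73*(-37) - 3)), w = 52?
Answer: -10433487/1700 ≈ -6137.3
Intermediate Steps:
H(X, n) = 52
A = 2813/1700 (A = -22504/(-10896 + (-2701 - 3)) = -22504/(-10896 - 2704) = -22504/(-13600) = -22504*(-1/13600) = 2813/1700 ≈ 1.6547)
o = -6139 (o = -6191 + 52 = -6139)
A + o = 2813/1700 - 6139 = -10433487/1700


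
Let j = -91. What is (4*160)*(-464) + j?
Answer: -297051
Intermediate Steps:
(4*160)*(-464) + j = (4*160)*(-464) - 91 = 640*(-464) - 91 = -296960 - 91 = -297051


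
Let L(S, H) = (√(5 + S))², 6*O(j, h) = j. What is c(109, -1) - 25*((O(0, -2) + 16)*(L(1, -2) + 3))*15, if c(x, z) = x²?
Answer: -42119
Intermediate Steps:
O(j, h) = j/6
L(S, H) = 5 + S
c(109, -1) - 25*((O(0, -2) + 16)*(L(1, -2) + 3))*15 = 109² - 25*(((⅙)*0 + 16)*((5 + 1) + 3))*15 = 11881 - 25*((0 + 16)*(6 + 3))*15 = 11881 - 25*(16*9)*15 = 11881 - 25*144*15 = 11881 - 3600*15 = 11881 - 1*54000 = 11881 - 54000 = -42119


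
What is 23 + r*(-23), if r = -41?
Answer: 966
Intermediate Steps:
23 + r*(-23) = 23 - 41*(-23) = 23 + 943 = 966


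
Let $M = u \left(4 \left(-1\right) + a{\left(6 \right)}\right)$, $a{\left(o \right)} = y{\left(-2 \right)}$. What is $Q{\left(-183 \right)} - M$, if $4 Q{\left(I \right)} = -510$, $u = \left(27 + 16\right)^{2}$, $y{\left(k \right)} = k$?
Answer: $\frac{21933}{2} \approx 10967.0$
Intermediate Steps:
$a{\left(o \right)} = -2$
$u = 1849$ ($u = 43^{2} = 1849$)
$Q{\left(I \right)} = - \frac{255}{2}$ ($Q{\left(I \right)} = \frac{1}{4} \left(-510\right) = - \frac{255}{2}$)
$M = -11094$ ($M = 1849 \left(4 \left(-1\right) - 2\right) = 1849 \left(-4 - 2\right) = 1849 \left(-6\right) = -11094$)
$Q{\left(-183 \right)} - M = - \frac{255}{2} - -11094 = - \frac{255}{2} + 11094 = \frac{21933}{2}$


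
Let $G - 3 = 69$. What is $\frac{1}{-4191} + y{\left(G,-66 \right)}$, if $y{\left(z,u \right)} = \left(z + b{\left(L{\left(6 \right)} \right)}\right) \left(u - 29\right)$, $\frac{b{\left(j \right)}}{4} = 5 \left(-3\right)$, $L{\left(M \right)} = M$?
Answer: $- \frac{4777741}{4191} \approx -1140.0$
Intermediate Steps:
$G = 72$ ($G = 3 + 69 = 72$)
$b{\left(j \right)} = -60$ ($b{\left(j \right)} = 4 \cdot 5 \left(-3\right) = 4 \left(-15\right) = -60$)
$y{\left(z,u \right)} = \left(-60 + z\right) \left(-29 + u\right)$ ($y{\left(z,u \right)} = \left(z - 60\right) \left(u - 29\right) = \left(-60 + z\right) \left(-29 + u\right)$)
$\frac{1}{-4191} + y{\left(G,-66 \right)} = \frac{1}{-4191} - 1140 = - \frac{1}{4191} + \left(1740 + 3960 - 2088 - 4752\right) = - \frac{1}{4191} - 1140 = - \frac{4777741}{4191}$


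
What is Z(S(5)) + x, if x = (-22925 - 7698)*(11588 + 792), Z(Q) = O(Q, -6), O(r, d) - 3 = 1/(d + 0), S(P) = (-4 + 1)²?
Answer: -2274676423/6 ≈ -3.7911e+8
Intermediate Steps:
S(P) = 9 (S(P) = (-3)² = 9)
O(r, d) = 3 + 1/d (O(r, d) = 3 + 1/(d + 0) = 3 + 1/d)
Z(Q) = 17/6 (Z(Q) = 3 + 1/(-6) = 3 - ⅙ = 17/6)
x = -379112740 (x = -30623*12380 = -379112740)
Z(S(5)) + x = 17/6 - 379112740 = -2274676423/6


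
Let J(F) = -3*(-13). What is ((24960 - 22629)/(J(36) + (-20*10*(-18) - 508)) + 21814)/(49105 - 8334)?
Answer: 68301965/127654001 ≈ 0.53506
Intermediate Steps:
J(F) = 39
((24960 - 22629)/(J(36) + (-20*10*(-18) - 508)) + 21814)/(49105 - 8334) = ((24960 - 22629)/(39 + (-20*10*(-18) - 508)) + 21814)/(49105 - 8334) = (2331/(39 + (-200*(-18) - 508)) + 21814)/40771 = (2331/(39 + (3600 - 508)) + 21814)*(1/40771) = (2331/(39 + 3092) + 21814)*(1/40771) = (2331/3131 + 21814)*(1/40771) = (68301965/3131)*(1/40771) = 68301965/127654001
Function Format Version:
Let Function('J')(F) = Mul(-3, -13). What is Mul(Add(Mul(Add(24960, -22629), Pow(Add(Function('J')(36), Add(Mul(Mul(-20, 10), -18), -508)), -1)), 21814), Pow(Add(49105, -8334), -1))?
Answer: Rational(68301965, 127654001) ≈ 0.53506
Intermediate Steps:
Function('J')(F) = 39
Mul(Add(Mul(Add(24960, -22629), Pow(Add(Function('J')(36), Add(Mul(Mul(-20, 10), -18), -508)), -1)), 21814), Pow(Add(49105, -8334), -1)) = Mul(Add(Mul(Add(24960, -22629), Pow(Add(39, Add(Mul(Mul(-20, 10), -18), -508)), -1)), 21814), Pow(Add(49105, -8334), -1)) = Mul(Add(Mul(2331, Pow(Add(39, Add(Mul(-200, -18), -508)), -1)), 21814), Pow(40771, -1)) = Mul(Add(Mul(2331, Pow(Add(39, Add(3600, -508)), -1)), 21814), Rational(1, 40771)) = Mul(Add(Mul(2331, Pow(Add(39, 3092), -1)), 21814), Rational(1, 40771)) = Mul(Add(Mul(2331, Pow(3131, -1)), 21814), Rational(1, 40771)) = Mul(Add(Mul(2331, Rational(1, 3131)), 21814), Rational(1, 40771)) = Mul(Add(Rational(2331, 3131), 21814), Rational(1, 40771)) = Mul(Rational(68301965, 3131), Rational(1, 40771)) = Rational(68301965, 127654001)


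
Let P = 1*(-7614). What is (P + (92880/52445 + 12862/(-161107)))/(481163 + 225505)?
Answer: -3215917539802/298540963680441 ≈ -0.010772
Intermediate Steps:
P = -7614
(P + (92880/52445 + 12862/(-161107)))/(481163 + 225505) = (-7614 + (92880/52445 + 12862/(-161107)))/(481163 + 225505) = (-7614 + (92880*(1/52445) + 12862*(-1/161107)))/706668 = (-7614 + (18576/10489 - 12862/161107))*(1/706668) = (-7614 + 2857814114/1689851323)*(1/706668) = -12863670159208/1689851323*1/706668 = -3215917539802/298540963680441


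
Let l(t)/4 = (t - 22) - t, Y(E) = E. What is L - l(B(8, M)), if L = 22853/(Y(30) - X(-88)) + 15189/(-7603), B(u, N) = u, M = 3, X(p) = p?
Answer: 250908609/897154 ≈ 279.67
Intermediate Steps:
l(t) = -88 (l(t) = 4*((t - 22) - t) = 4*((-22 + t) - t) = 4*(-22) = -88)
L = 171959057/897154 (L = 22853/(30 - 1*(-88)) + 15189/(-7603) = 22853/(30 + 88) + 15189*(-1/7603) = 22853/118 - 15189/7603 = 171959057/897154 ≈ 191.67)
L - l(B(8, M)) = 171959057/897154 - 1*(-88) = 171959057/897154 + 88 = 250908609/897154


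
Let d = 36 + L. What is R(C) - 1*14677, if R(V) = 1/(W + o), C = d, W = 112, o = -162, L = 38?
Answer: -733851/50 ≈ -14677.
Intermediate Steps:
d = 74 (d = 36 + 38 = 74)
C = 74
R(V) = -1/50 (R(V) = 1/(112 - 162) = 1/(-50) = -1/50)
R(C) - 1*14677 = -1/50 - 1*14677 = -1/50 - 14677 = -733851/50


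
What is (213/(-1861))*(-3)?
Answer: 639/1861 ≈ 0.34336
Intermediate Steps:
(213/(-1861))*(-3) = (213*(-1/1861))*(-3) = -213/1861*(-3) = 639/1861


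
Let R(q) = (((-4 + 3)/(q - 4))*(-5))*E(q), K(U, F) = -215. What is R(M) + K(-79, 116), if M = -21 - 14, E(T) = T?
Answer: -8210/39 ≈ -210.51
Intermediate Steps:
M = -35
R(q) = 5*q/(-4 + q) (R(q) = (((-4 + 3)/(q - 4))*(-5))*q = (-1/(-4 + q)*(-5))*q = (5/(-4 + q))*q = 5*q/(-4 + q))
R(M) + K(-79, 116) = 5*(-35)/(-4 - 35) - 215 = 5*(-35)/(-39) - 215 = 5*(-35)*(-1/39) - 215 = 175/39 - 215 = -8210/39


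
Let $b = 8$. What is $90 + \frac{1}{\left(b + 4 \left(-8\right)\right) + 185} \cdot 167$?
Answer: $\frac{14657}{161} \approx 91.037$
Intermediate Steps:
$90 + \frac{1}{\left(b + 4 \left(-8\right)\right) + 185} \cdot 167 = 90 + \frac{1}{\left(8 + 4 \left(-8\right)\right) + 185} \cdot 167 = 90 + \frac{1}{\left(8 - 32\right) + 185} \cdot 167 = 90 + \frac{1}{-24 + 185} \cdot 167 = 90 + \frac{1}{161} \cdot 167 = 90 + \frac{167}{161} = \frac{14657}{161}$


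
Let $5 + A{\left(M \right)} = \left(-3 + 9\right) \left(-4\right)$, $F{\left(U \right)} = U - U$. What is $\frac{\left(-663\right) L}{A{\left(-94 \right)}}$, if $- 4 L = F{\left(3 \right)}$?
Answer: $0$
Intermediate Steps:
$F{\left(U \right)} = 0$
$A{\left(M \right)} = -29$ ($A{\left(M \right)} = -5 + \left(-3 + 9\right) \left(-4\right) = -5 + 6 \left(-4\right) = -5 - 24 = -29$)
$L = 0$ ($L = \left(- \frac{1}{4}\right) 0 = 0$)
$\frac{\left(-663\right) L}{A{\left(-94 \right)}} = \frac{\left(-663\right) 0}{-29} = 0 \left(- \frac{1}{29}\right) = 0$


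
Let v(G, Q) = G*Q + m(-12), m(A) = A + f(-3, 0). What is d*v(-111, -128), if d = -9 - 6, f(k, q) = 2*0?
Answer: -212940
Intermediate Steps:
f(k, q) = 0
m(A) = A (m(A) = A + 0 = A)
v(G, Q) = -12 + G*Q (v(G, Q) = G*Q - 12 = -12 + G*Q)
d = -15
d*v(-111, -128) = -15*(-12 - 111*(-128)) = -15*(-12 + 14208) = -15*14196 = -212940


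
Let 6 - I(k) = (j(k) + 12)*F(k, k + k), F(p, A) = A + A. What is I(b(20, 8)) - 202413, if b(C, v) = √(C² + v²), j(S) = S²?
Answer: -202407 - 7616*√29 ≈ -2.4342e+5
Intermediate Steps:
F(p, A) = 2*A
I(k) = 6 - 4*k*(12 + k²) (I(k) = 6 - (k² + 12)*2*(k + k) = 6 - (12 + k²)*2*(2*k) = 6 - (12 + k²)*4*k = 6 - 4*k*(12 + k²))
I(b(20, 8)) - 202413 = (6 - 48*√(20² + 8²) - 4*(20² + 8²)^(3/2)) - 202413 = (6 - 48*√(400 + 64) - 4*(400 + 64)^(3/2)) - 202413 = (6 - 192*√29 - 4*1856*√29) - 202413 = (6 - 192*√29 - 7424*√29) - 202413 = (6 - 7616*√29) - 202413 = -202407 - 7616*√29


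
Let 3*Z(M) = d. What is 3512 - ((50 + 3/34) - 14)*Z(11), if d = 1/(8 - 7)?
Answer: 118999/34 ≈ 3500.0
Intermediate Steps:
d = 1 (d = 1/1 = 1)
Z(M) = 1/3 (Z(M) = (1/3)*1 = 1/3)
3512 - ((50 + 3/34) - 14)*Z(11) = 3512 - ((50 + 3/34) - 14)/3 = 3512 - (1703/34 - 14)/3 = 3512 - 1227/(34*3) = 3512 - 1*409/34 = 3512 - 409/34 = 118999/34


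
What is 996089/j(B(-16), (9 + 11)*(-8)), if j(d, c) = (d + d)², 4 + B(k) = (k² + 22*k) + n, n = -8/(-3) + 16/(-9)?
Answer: 80683209/3182656 ≈ 25.351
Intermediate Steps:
n = 8/9 (n = -8*(-⅓) + 16*(-⅑) = 8/3 - 16/9 = 8/9 ≈ 0.88889)
B(k) = -28/9 + k² + 22*k (B(k) = -4 + ((k² + 22*k) + 8/9) = -4 + (8/9 + k² + 22*k) = -28/9 + k² + 22*k)
j(d, c) = 4*d² (j(d, c) = (2*d)² = 4*d²)
996089/j(B(-16), (9 + 11)*(-8)) = 996089/((4*(-28/9 + (-16)² + 22*(-16))²)) = 996089/((4*(-28/9 + 256 - 352)²)) = 996089/((4*(-892/9)²)) = 996089/((4*(795664/81))) = 996089/(3182656/81) = 996089*(81/3182656) = 80683209/3182656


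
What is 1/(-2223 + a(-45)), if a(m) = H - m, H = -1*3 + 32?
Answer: -1/2149 ≈ -0.00046533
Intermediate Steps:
H = 29 (H = -3 + 32 = 29)
a(m) = 29 - m
1/(-2223 + a(-45)) = 1/(-2223 + (29 - 1*(-45))) = 1/(-2223 + (29 + 45)) = 1/(-2223 + 74) = 1/(-2149) = -1/2149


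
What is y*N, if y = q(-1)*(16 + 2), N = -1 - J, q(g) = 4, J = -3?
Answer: 144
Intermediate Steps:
N = 2 (N = -1 - 1*(-3) = -1 + 3 = 2)
y = 72 (y = 4*(16 + 2) = 4*18 = 72)
y*N = 72*2 = 144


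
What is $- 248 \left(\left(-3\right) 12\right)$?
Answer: $8928$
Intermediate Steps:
$- 248 \left(\left(-3\right) 12\right) = \left(-248\right) \left(-36\right) = 8928$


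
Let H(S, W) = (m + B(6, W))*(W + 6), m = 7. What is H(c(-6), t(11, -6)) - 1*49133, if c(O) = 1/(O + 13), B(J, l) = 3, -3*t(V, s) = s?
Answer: -49053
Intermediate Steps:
t(V, s) = -s/3
c(O) = 1/(13 + O)
H(S, W) = 60 + 10*W (H(S, W) = (7 + 3)*(W + 6) = 10*(6 + W) = 60 + 10*W)
H(c(-6), t(11, -6)) - 1*49133 = (60 + 10*(-⅓*(-6))) - 1*49133 = (60 + 10*2) - 49133 = (60 + 20) - 49133 = 80 - 49133 = -49053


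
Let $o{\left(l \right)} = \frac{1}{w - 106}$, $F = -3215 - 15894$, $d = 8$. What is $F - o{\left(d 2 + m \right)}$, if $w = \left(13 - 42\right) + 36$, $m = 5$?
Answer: $- \frac{1891790}{99} \approx -19109.0$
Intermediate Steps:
$w = 7$ ($w = \left(13 - 42\right) + 36 = -29 + 36 = 7$)
$F = -19109$
$o{\left(l \right)} = - \frac{1}{99}$ ($o{\left(l \right)} = \frac{1}{7 - 106} = \frac{1}{-99} = - \frac{1}{99}$)
$F - o{\left(d 2 + m \right)} = -19109 - - \frac{1}{99} = -19109 + \frac{1}{99} = - \frac{1891790}{99}$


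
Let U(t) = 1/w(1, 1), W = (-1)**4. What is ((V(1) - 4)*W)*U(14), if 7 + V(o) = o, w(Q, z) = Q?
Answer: -10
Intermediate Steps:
V(o) = -7 + o
W = 1
U(t) = 1 (U(t) = 1/1 = 1)
((V(1) - 4)*W)*U(14) = (((-7 + 1) - 4)*1)*1 = ((-6 - 4)*1)*1 = -10*1*1 = -10*1 = -10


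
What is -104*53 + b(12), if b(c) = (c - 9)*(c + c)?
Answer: -5440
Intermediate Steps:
b(c) = 2*c*(-9 + c) (b(c) = (-9 + c)*(2*c) = 2*c*(-9 + c))
-104*53 + b(12) = -104*53 + 2*12*(-9 + 12) = -5512 + 2*12*3 = -5512 + 72 = -5440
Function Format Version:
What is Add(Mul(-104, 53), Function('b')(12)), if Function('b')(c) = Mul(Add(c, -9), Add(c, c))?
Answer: -5440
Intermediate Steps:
Function('b')(c) = Mul(2, c, Add(-9, c)) (Function('b')(c) = Mul(Add(-9, c), Mul(2, c)) = Mul(2, c, Add(-9, c)))
Add(Mul(-104, 53), Function('b')(12)) = Add(Mul(-104, 53), Mul(2, 12, Add(-9, 12))) = Add(-5512, Mul(2, 12, 3)) = Add(-5512, 72) = -5440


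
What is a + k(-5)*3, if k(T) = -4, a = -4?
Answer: -16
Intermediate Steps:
a + k(-5)*3 = -4 - 4*3 = -4 - 12 = -16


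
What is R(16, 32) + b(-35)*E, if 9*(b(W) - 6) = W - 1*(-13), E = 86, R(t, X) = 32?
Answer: 3040/9 ≈ 337.78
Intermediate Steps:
b(W) = 67/9 + W/9 (b(W) = 6 + (W - 1*(-13))/9 = 6 + (W + 13)/9 = 6 + (13 + W)/9 = 6 + (13/9 + W/9) = 67/9 + W/9)
R(16, 32) + b(-35)*E = 32 + (67/9 + (⅑)*(-35))*86 = 32 + (67/9 - 35/9)*86 = 32 + (32/9)*86 = 32 + 2752/9 = 3040/9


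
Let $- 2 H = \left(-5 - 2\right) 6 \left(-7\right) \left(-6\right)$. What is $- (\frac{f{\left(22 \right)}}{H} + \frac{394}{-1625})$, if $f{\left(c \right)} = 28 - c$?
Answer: $\frac{56293}{238875} \approx 0.23566$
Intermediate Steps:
$H = 882$ ($H = - \frac{\left(-5 - 2\right) 6 \left(-7\right) \left(-6\right)}{2} = - \frac{\left(-7\right) 6 \left(-7\right) \left(-6\right)}{2} = - \frac{\left(-42\right) \left(-7\right) \left(-6\right)}{2} = - \frac{294 \left(-6\right)}{2} = \left(- \frac{1}{2}\right) \left(-1764\right) = 882$)
$- (\frac{f{\left(22 \right)}}{H} + \frac{394}{-1625}) = - (\frac{28 - 22}{882} + \frac{394}{-1625}) = - (\left(28 - 22\right) \frac{1}{882} + 394 \left(- \frac{1}{1625}\right)) = - (6 \cdot \frac{1}{882} - \frac{394}{1625}) = - (\frac{1}{147} - \frac{394}{1625}) = \left(-1\right) \left(- \frac{56293}{238875}\right) = \frac{56293}{238875}$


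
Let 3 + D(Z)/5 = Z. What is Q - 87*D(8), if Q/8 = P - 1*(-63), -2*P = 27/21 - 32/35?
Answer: -58537/35 ≈ -1672.5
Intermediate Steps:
D(Z) = -15 + 5*Z
P = -13/70 (P = -(27/21 - 32/35)/2 = -(27*(1/21) - 32*1/35)/2 = -(9/7 - 32/35)/2 = -1/2*13/35 = -13/70 ≈ -0.18571)
Q = 17588/35 (Q = 8*(-13/70 - 1*(-63)) = 8*(-13/70 + 63) = 8*(4397/70) = 17588/35 ≈ 502.51)
Q - 87*D(8) = 17588/35 - 87*(-15 + 5*8) = 17588/35 - 87*(-15 + 40) = 17588/35 - 87*25 = 17588/35 - 2175 = -58537/35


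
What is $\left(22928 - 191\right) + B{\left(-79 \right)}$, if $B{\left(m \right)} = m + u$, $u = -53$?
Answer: $22605$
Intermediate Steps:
$B{\left(m \right)} = -53 + m$ ($B{\left(m \right)} = m - 53 = -53 + m$)
$\left(22928 - 191\right) + B{\left(-79 \right)} = \left(22928 - 191\right) - 132 = 22737 - 132 = 22605$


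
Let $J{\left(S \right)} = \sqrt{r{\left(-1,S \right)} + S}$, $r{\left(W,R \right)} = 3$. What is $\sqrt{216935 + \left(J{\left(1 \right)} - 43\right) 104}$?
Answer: $\sqrt{212671} \approx 461.16$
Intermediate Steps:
$J{\left(S \right)} = \sqrt{3 + S}$
$\sqrt{216935 + \left(J{\left(1 \right)} - 43\right) 104} = \sqrt{216935 + \left(\sqrt{3 + 1} - 43\right) 104} = \sqrt{216935 + \left(\sqrt{4} - 43\right) 104} = \sqrt{216935 + \left(2 - 43\right) 104} = \sqrt{216935 - 4264} = \sqrt{212671}$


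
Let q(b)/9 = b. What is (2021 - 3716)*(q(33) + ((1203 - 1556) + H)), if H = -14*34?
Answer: 901740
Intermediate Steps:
H = -476
q(b) = 9*b
(2021 - 3716)*(q(33) + ((1203 - 1556) + H)) = (2021 - 3716)*(9*33 + ((1203 - 1556) - 476)) = -1695*(297 + (-353 - 476)) = -1695*(297 - 829) = -1695*(-532) = 901740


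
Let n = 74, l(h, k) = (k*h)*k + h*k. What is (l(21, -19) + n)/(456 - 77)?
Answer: 7256/379 ≈ 19.145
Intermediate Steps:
l(h, k) = h*k + h*k² (l(h, k) = (h*k)*k + h*k = h*k² + h*k = h*k + h*k²)
(l(21, -19) + n)/(456 - 77) = (21*(-19)*(1 - 19) + 74)/(456 - 77) = (21*(-19)*(-18) + 74)/379 = (7182 + 74)*(1/379) = 7256*(1/379) = 7256/379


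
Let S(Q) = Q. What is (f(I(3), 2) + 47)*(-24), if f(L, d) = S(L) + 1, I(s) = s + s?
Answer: -1296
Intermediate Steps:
I(s) = 2*s
f(L, d) = 1 + L (f(L, d) = L + 1 = 1 + L)
(f(I(3), 2) + 47)*(-24) = ((1 + 2*3) + 47)*(-24) = ((1 + 6) + 47)*(-24) = (7 + 47)*(-24) = 54*(-24) = -1296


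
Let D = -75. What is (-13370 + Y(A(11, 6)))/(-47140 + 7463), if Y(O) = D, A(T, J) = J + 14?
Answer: 13445/39677 ≈ 0.33886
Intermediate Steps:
A(T, J) = 14 + J
Y(O) = -75
(-13370 + Y(A(11, 6)))/(-47140 + 7463) = (-13370 - 75)/(-47140 + 7463) = -13445/(-39677) = -13445*(-1/39677) = 13445/39677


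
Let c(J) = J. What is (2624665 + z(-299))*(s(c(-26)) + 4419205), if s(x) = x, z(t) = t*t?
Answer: 11993943471814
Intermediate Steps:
z(t) = t²
(2624665 + z(-299))*(s(c(-26)) + 4419205) = (2624665 + (-299)²)*(-26 + 4419205) = (2624665 + 89401)*4419179 = 2714066*4419179 = 11993943471814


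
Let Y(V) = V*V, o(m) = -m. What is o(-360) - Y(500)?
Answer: -249640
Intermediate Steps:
Y(V) = V**2
o(-360) - Y(500) = -1*(-360) - 1*500**2 = 360 - 1*250000 = 360 - 250000 = -249640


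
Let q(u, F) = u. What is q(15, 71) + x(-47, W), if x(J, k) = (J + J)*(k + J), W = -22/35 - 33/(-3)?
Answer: 121033/35 ≈ 3458.1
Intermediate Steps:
W = 363/35 (W = -22*1/35 - 33*(-⅓) = -22/35 + 11 = 363/35 ≈ 10.371)
x(J, k) = 2*J*(J + k) (x(J, k) = (2*J)*(J + k) = 2*J*(J + k))
q(15, 71) + x(-47, W) = 15 + 2*(-47)*(-47 + 363/35) = 15 + 2*(-47)*(-1282/35) = 15 + 120508/35 = 121033/35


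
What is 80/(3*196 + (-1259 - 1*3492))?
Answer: -80/4163 ≈ -0.019217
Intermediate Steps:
80/(3*196 + (-1259 - 1*3492)) = 80/(588 + (-1259 - 3492)) = 80/(588 - 4751) = 80/(-4163) = 80*(-1/4163) = -80/4163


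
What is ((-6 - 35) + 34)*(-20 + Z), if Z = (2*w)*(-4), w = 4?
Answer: 364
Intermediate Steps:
Z = -32 (Z = (2*4)*(-4) = 8*(-4) = -32)
((-6 - 35) + 34)*(-20 + Z) = ((-6 - 35) + 34)*(-20 - 32) = (-41 + 34)*(-52) = -7*(-52) = 364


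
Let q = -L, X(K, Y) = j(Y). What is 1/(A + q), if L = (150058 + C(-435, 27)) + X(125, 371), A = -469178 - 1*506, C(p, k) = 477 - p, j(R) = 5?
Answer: -1/620659 ≈ -1.6112e-6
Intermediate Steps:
X(K, Y) = 5
A = -469684 (A = -469178 - 506 = -469684)
L = 150975 (L = (150058 + (477 - 1*(-435))) + 5 = (150058 + (477 + 435)) + 5 = (150058 + 912) + 5 = 150970 + 5 = 150975)
q = -150975 (q = -1*150975 = -150975)
1/(A + q) = 1/(-469684 - 150975) = 1/(-620659) = -1/620659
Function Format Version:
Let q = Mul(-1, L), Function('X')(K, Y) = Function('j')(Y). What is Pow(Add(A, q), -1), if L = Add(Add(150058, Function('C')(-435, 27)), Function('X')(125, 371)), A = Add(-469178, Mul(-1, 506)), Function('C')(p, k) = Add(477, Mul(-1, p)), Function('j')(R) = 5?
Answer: Rational(-1, 620659) ≈ -1.6112e-6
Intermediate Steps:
Function('X')(K, Y) = 5
A = -469684 (A = Add(-469178, -506) = -469684)
L = 150975 (L = Add(Add(150058, Add(477, Mul(-1, -435))), 5) = Add(Add(150058, Add(477, 435)), 5) = Add(Add(150058, 912), 5) = Add(150970, 5) = 150975)
q = -150975 (q = Mul(-1, 150975) = -150975)
Pow(Add(A, q), -1) = Pow(Add(-469684, -150975), -1) = Pow(-620659, -1) = Rational(-1, 620659)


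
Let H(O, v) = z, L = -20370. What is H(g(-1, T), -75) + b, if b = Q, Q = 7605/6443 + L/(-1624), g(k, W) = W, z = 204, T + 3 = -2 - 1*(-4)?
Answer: 162723897/747388 ≈ 217.72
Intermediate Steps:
T = -1 (T = -3 + (-2 - 1*(-4)) = -3 + (-2 + 4) = -3 + 2 = -1)
H(O, v) = 204
Q = 10256745/747388 (Q = 7605/6443 - 20370/(-1624) = 7605*(1/6443) - 20370*(-1/1624) = 7605/6443 + 1455/116 = 10256745/747388 ≈ 13.723)
b = 10256745/747388 ≈ 13.723
H(g(-1, T), -75) + b = 204 + 10256745/747388 = 162723897/747388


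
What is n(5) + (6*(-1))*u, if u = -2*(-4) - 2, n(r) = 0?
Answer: -36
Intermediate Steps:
u = 6 (u = 8 - 2 = 6)
n(5) + (6*(-1))*u = 0 + (6*(-1))*6 = 0 - 6*6 = 0 - 36 = -36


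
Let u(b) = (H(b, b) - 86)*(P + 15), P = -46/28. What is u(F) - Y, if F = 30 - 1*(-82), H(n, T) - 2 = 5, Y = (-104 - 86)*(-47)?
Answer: -139793/14 ≈ -9985.2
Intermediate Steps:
P = -23/14 (P = -46*1/28 = -23/14 ≈ -1.6429)
Y = 8930 (Y = -190*(-47) = 8930)
H(n, T) = 7 (H(n, T) = 2 + 5 = 7)
F = 112 (F = 30 + 82 = 112)
u(b) = -14773/14 (u(b) = (7 - 86)*(-23/14 + 15) = -79*187/14 = -14773/14)
u(F) - Y = -14773/14 - 1*8930 = -14773/14 - 8930 = -139793/14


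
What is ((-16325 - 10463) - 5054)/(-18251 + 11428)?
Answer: 31842/6823 ≈ 4.6669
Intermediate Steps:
((-16325 - 10463) - 5054)/(-18251 + 11428) = (-26788 - 5054)/(-6823) = -31842*(-1/6823) = 31842/6823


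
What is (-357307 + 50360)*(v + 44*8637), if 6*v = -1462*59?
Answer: -336707046385/3 ≈ -1.1224e+11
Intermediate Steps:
v = -43129/3 (v = (-1462*59)/6 = (1/6)*(-86258) = -43129/3 ≈ -14376.)
(-357307 + 50360)*(v + 44*8637) = (-357307 + 50360)*(-43129/3 + 44*8637) = -306947*(-43129/3 + 380028) = -306947*1096955/3 = -336707046385/3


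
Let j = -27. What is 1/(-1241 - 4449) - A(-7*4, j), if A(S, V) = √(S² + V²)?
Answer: -1/5690 - √1513 ≈ -38.897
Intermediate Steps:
1/(-1241 - 4449) - A(-7*4, j) = 1/(-1241 - 4449) - √((-7*4)² + (-27)²) = 1/(-5690) - √((-28)² + 729) = -1/5690 - √(784 + 729) = -1/5690 - √1513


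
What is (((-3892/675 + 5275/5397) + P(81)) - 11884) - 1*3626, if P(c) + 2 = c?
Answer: -18744063908/1214325 ≈ -15436.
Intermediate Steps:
P(c) = -2 + c
(((-3892/675 + 5275/5397) + P(81)) - 11884) - 1*3626 = (((-3892/675 + 5275/5397) + (-2 + 81)) - 11884) - 1*3626 = (((-3892*1/675 + 5275*(1/5397)) + 79) - 11884) - 3626 = (((-3892/675 + 5275/5397) + 79) - 11884) - 3626 = ((-5814833/1214325 + 79) - 11884) - 3626 = (90116842/1214325 - 11884) - 3626 = -14340921458/1214325 - 3626 = -18744063908/1214325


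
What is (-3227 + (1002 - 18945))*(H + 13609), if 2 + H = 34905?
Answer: -1026999040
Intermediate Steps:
H = 34903 (H = -2 + 34905 = 34903)
(-3227 + (1002 - 18945))*(H + 13609) = (-3227 + (1002 - 18945))*(34903 + 13609) = (-3227 - 17943)*48512 = -21170*48512 = -1026999040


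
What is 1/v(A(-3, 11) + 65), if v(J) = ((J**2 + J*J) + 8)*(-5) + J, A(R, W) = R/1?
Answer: -1/38418 ≈ -2.6029e-5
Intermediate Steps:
A(R, W) = R (A(R, W) = R*1 = R)
v(J) = -40 + J - 10*J**2 (v(J) = ((J**2 + J**2) + 8)*(-5) + J = (2*J**2 + 8)*(-5) + J = (8 + 2*J**2)*(-5) + J = (-40 - 10*J**2) + J = -40 + J - 10*J**2)
1/v(A(-3, 11) + 65) = 1/(-40 + (-3 + 65) - 10*(-3 + 65)**2) = 1/(-40 + 62 - 10*62**2) = 1/(-40 + 62 - 10*3844) = 1/(-40 + 62 - 38440) = 1/(-38418) = -1/38418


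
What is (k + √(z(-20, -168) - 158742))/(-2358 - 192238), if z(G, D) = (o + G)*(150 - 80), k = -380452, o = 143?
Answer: 95113/48649 - I*√37533/97298 ≈ 1.9551 - 0.0019911*I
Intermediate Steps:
z(G, D) = 10010 + 70*G (z(G, D) = (143 + G)*(150 - 80) = (143 + G)*70 = 10010 + 70*G)
(k + √(z(-20, -168) - 158742))/(-2358 - 192238) = (-380452 + √((10010 + 70*(-20)) - 158742))/(-2358 - 192238) = (-380452 + √((10010 - 1400) - 158742))/(-194596) = (-380452 + √(8610 - 158742))*(-1/194596) = (-380452 + √(-150132))*(-1/194596) = (-380452 + 2*I*√37533)*(-1/194596) = 95113/48649 - I*√37533/97298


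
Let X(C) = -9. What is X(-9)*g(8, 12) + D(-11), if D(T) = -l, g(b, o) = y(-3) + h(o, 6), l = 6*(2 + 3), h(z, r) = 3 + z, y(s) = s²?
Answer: -246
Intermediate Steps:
l = 30 (l = 6*5 = 30)
g(b, o) = 12 + o (g(b, o) = (-3)² + (3 + o) = 9 + (3 + o) = 12 + o)
D(T) = -30 (D(T) = -1*30 = -30)
X(-9)*g(8, 12) + D(-11) = -9*(12 + 12) - 30 = -9*24 - 30 = -216 - 30 = -246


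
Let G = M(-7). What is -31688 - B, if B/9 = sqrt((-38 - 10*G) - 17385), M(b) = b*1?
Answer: -31688 - 9*I*sqrt(17353) ≈ -31688.0 - 1185.6*I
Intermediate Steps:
M(b) = b
G = -7
B = 9*I*sqrt(17353) (B = 9*sqrt((-38 - 10*(-7)) - 17385) = 9*sqrt((-38 + 70) - 17385) = 9*sqrt(32 - 17385) = 9*sqrt(-17353) = 9*(I*sqrt(17353)) = 9*I*sqrt(17353) ≈ 1185.6*I)
-31688 - B = -31688 - 9*I*sqrt(17353)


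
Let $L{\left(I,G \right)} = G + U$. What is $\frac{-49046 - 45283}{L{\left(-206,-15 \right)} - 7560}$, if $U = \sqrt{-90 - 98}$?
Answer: $\frac{714542175}{57380813} + \frac{188658 i \sqrt{47}}{57380813} \approx 12.453 + 0.02254 i$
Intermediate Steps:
$U = 2 i \sqrt{47}$ ($U = \sqrt{-188} = 2 i \sqrt{47} \approx 13.711 i$)
$L{\left(I,G \right)} = G + 2 i \sqrt{47}$
$\frac{-49046 - 45283}{L{\left(-206,-15 \right)} - 7560} = \frac{-49046 - 45283}{\left(-15 + 2 i \sqrt{47}\right) - 7560} = - \frac{94329}{-7575 + 2 i \sqrt{47}}$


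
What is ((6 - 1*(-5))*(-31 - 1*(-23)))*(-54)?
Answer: 4752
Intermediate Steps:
((6 - 1*(-5))*(-31 - 1*(-23)))*(-54) = ((6 + 5)*(-31 + 23))*(-54) = (11*(-8))*(-54) = -88*(-54) = 4752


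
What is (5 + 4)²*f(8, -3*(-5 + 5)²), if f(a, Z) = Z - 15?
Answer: -1215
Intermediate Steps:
f(a, Z) = -15 + Z
(5 + 4)²*f(8, -3*(-5 + 5)²) = (5 + 4)²*(-15 - 3*(-5 + 5)²) = 9²*(-15 - 3*0²) = 81*(-15 - 3*0) = 81*(-15 + 0) = 81*(-15) = -1215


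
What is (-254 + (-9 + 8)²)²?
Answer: 64009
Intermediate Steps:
(-254 + (-9 + 8)²)² = (-254 + (-1)²)² = (-254 + 1)² = (-253)² = 64009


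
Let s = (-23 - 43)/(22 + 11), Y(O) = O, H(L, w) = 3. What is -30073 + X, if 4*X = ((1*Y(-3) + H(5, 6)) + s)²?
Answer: -30072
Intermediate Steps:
s = -2 (s = -66/33 = -66*1/33 = -2)
X = 1 (X = ((1*(-3) + 3) - 2)²/4 = ((-3 + 3) - 2)²/4 = (0 - 2)²/4 = (¼)*(-2)² = (¼)*4 = 1)
-30073 + X = -30073 + 1 = -30072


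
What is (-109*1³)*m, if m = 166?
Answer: -18094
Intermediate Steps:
(-109*1³)*m = -109*1³*166 = -109*1*166 = -109*166 = -18094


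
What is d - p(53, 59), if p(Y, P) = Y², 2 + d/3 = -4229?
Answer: -15502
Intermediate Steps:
d = -12693 (d = -6 + 3*(-4229) = -6 - 12687 = -12693)
d - p(53, 59) = -12693 - 1*53² = -12693 - 1*2809 = -12693 - 2809 = -15502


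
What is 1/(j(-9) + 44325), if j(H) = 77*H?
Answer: 1/43632 ≈ 2.2919e-5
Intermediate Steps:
1/(j(-9) + 44325) = 1/(77*(-9) + 44325) = 1/(-693 + 44325) = 1/43632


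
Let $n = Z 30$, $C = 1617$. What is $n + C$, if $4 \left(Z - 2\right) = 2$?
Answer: $1692$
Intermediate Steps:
$Z = \frac{5}{2}$ ($Z = 2 + \frac{1}{4} \cdot 2 = 2 + \frac{1}{2} = \frac{5}{2} \approx 2.5$)
$n = 75$ ($n = \frac{5}{2} \cdot 30 = 75$)
$n + C = 75 + 1617 = 1692$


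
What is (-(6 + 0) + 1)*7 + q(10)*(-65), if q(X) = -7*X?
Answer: 4515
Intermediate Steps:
(-(6 + 0) + 1)*7 + q(10)*(-65) = (-(6 + 0) + 1)*7 - 7*10*(-65) = (-1*6 + 1)*7 - 70*(-65) = (-6 + 1)*7 + 4550 = -5*7 + 4550 = -35 + 4550 = 4515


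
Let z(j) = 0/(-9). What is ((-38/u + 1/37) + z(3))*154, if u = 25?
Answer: -212674/925 ≈ -229.92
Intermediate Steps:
z(j) = 0 (z(j) = 0*(-⅑) = 0)
((-38/u + 1/37) + z(3))*154 = ((-38/25 + 1/37) + 0)*154 = (-1381/925 + 0)*154 = -1381/925*154 = -212674/925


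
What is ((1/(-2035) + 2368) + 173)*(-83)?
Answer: -429187522/2035 ≈ -2.1090e+5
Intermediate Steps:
((1/(-2035) + 2368) + 173)*(-83) = ((-1/2035 + 2368) + 173)*(-83) = (4818879/2035 + 173)*(-83) = (5170934/2035)*(-83) = -429187522/2035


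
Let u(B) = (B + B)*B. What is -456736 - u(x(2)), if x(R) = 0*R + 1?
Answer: -456738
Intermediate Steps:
x(R) = 1 (x(R) = 0 + 1 = 1)
u(B) = 2*B² (u(B) = (2*B)*B = 2*B²)
-456736 - u(x(2)) = -456736 - 2*1² = -456736 - 2 = -456738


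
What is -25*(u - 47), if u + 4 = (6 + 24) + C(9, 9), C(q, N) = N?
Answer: 300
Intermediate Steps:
u = 35 (u = -4 + ((6 + 24) + 9) = -4 + (30 + 9) = -4 + 39 = 35)
-25*(u - 47) = -25*(35 - 47) = -25*(-12) = 300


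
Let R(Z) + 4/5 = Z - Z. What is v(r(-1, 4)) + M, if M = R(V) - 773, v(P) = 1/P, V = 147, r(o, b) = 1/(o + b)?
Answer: -3854/5 ≈ -770.80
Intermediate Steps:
r(o, b) = 1/(b + o)
R(Z) = -4/5 (R(Z) = -4/5 + (Z - Z) = -4/5 + 0 = -4/5)
M = -3869/5 (M = -4/5 - 773 = -3869/5 ≈ -773.80)
v(r(-1, 4)) + M = 1/(1/(4 - 1)) - 3869/5 = 1/(1/3) - 3869/5 = 3 - 3869/5 = -3854/5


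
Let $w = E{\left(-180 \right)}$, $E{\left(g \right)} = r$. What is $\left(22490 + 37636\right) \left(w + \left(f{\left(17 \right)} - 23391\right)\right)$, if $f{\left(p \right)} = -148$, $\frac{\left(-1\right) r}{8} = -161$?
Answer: $-1337863626$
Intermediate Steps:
$r = 1288$ ($r = \left(-8\right) \left(-161\right) = 1288$)
$E{\left(g \right)} = 1288$
$w = 1288$
$\left(22490 + 37636\right) \left(w + \left(f{\left(17 \right)} - 23391\right)\right) = \left(22490 + 37636\right) \left(1288 - 23539\right) = 60126 \left(1288 - 23539\right) = 60126 \left(-22251\right) = -1337863626$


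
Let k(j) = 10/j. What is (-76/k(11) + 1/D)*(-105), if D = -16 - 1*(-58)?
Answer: 17551/2 ≈ 8775.5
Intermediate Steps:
D = 42 (D = -16 + 58 = 42)
(-76/k(11) + 1/D)*(-105) = (-76/(10/11) + 1/42)*(-105) = (-76/(10*(1/11)) + 1/42)*(-105) = (-76/10/11 + 1/42)*(-105) = (-76*11/10 + 1/42)*(-105) = (-418/5 + 1/42)*(-105) = -17551/210*(-105) = 17551/2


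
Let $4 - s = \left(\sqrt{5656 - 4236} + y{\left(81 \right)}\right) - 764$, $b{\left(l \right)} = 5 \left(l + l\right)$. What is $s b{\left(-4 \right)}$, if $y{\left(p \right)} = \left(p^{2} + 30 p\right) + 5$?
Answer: $329120 + 80 \sqrt{355} \approx 3.3063 \cdot 10^{5}$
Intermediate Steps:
$y{\left(p \right)} = 5 + p^{2} + 30 p$
$b{\left(l \right)} = 10 l$ ($b{\left(l \right)} = 5 \cdot 2 l = 10 l$)
$s = -8228 - 2 \sqrt{355}$ ($s = 4 - \left(\left(\sqrt{5656 - 4236} + \left(5 + 81^{2} + 30 \cdot 81\right)\right) - 764\right) = 4 - \left(\left(\sqrt{1420} + \left(5 + 6561 + 2430\right)\right) - 764\right) = 4 - \left(\left(2 \sqrt{355} + 8996\right) - 764\right) = 4 - \left(\left(8996 + 2 \sqrt{355}\right) - 764\right) = 4 - \left(8232 + 2 \sqrt{355}\right) = -8228 - 2 \sqrt{355} \approx -8265.7$)
$s b{\left(-4 \right)} = \left(-8228 - 2 \sqrt{355}\right) 10 \left(-4\right) = \left(-8228 - 2 \sqrt{355}\right) \left(-40\right) = 329120 + 80 \sqrt{355}$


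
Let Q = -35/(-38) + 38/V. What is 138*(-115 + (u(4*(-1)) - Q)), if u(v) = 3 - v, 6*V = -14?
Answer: -1700229/133 ≈ -12784.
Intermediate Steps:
V = -7/3 (V = (⅙)*(-14) = -7/3 ≈ -2.3333)
Q = -4087/266 (Q = -35/(-38) + 38/(-7/3) = -35*(-1/38) + 38*(-3/7) = 35/38 - 114/7 = -4087/266 ≈ -15.365)
138*(-115 + (u(4*(-1)) - Q)) = 138*(-115 + ((3 - 4*(-1)) - 1*(-4087/266))) = 138*(-115 + ((3 - 1*(-4)) + 4087/266)) = 138*(-115 + ((3 + 4) + 4087/266)) = 138*(-115 + (7 + 4087/266)) = 138*(-115 + 5949/266) = 138*(-24641/266) = -1700229/133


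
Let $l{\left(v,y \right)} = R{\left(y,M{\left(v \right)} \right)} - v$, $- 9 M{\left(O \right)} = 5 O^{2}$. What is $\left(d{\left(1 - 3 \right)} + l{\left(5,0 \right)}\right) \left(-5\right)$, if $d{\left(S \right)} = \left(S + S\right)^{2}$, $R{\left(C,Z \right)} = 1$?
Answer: $-60$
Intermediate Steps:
$M{\left(O \right)} = - \frac{5 O^{2}}{9}$
$l{\left(v,y \right)} = 1 - v$
$d{\left(S \right)} = 4 S^{2}$ ($d{\left(S \right)} = \left(2 S\right)^{2} = 4 S^{2}$)
$\left(d{\left(1 - 3 \right)} + l{\left(5,0 \right)}\right) \left(-5\right) = \left(4 \left(1 - 3\right)^{2} + \left(1 - 5\right)\right) \left(-5\right) = \left(4 \left(-2\right)^{2} - 4\right) \left(-5\right) = \left(4 \cdot 4 - 4\right) \left(-5\right) = \left(16 - 4\right) \left(-5\right) = 12 \left(-5\right) = -60$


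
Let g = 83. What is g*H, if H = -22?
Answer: -1826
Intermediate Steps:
g*H = 83*(-22) = -1826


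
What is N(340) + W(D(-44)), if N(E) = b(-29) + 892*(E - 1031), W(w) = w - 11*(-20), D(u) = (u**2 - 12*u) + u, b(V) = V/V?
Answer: -613731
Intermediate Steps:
b(V) = 1
D(u) = u**2 - 11*u
W(w) = 220 + w (W(w) = w + 220 = 220 + w)
N(E) = -919651 + 892*E (N(E) = 1 + 892*(E - 1031) = 1 + 892*(-1031 + E) = 1 + (-919652 + 892*E) = -919651 + 892*E)
N(340) + W(D(-44)) = (-919651 + 892*340) + (220 - 44*(-11 - 44)) = (-919651 + 303280) + (220 - 44*(-55)) = -616371 + (220 + 2420) = -616371 + 2640 = -613731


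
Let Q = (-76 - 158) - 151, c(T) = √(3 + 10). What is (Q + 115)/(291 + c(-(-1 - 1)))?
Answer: -39285/42334 + 135*√13/42334 ≈ -0.91648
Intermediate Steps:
c(T) = √13
Q = -385 (Q = -234 - 151 = -385)
(Q + 115)/(291 + c(-(-1 - 1))) = (-385 + 115)/(291 + √13) = -270/(291 + √13)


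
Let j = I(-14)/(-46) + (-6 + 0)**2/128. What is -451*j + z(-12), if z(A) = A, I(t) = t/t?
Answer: -94973/736 ≈ -129.04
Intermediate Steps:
I(t) = 1
j = 191/736 (j = 1/(-46) + (-6 + 0)**2/128 = 1*(-1/46) + (-6)**2*(1/128) = -1/46 + 36*(1/128) = -1/46 + 9/32 = 191/736 ≈ 0.25951)
-451*j + z(-12) = -451*191/736 - 12 = -86141/736 - 12 = -94973/736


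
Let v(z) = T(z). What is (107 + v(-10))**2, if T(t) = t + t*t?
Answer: 38809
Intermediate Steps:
T(t) = t + t**2
v(z) = z*(1 + z)
(107 + v(-10))**2 = (107 - 10*(1 - 10))**2 = (107 - 10*(-9))**2 = (107 + 90)**2 = 197**2 = 38809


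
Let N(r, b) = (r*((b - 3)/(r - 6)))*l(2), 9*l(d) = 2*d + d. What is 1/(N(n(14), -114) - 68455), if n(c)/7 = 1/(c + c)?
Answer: -23/1574387 ≈ -1.4609e-5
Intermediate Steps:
n(c) = 7/(2*c) (n(c) = 7/(c + c) = 7/((2*c)) = 7*(1/(2*c)) = 7/(2*c))
l(d) = d/3 (l(d) = (2*d + d)/9 = (3*d)/9 = d/3)
N(r, b) = 2*r*(-3 + b)/(3*(-6 + r)) (N(r, b) = (r*((b - 3)/(r - 6)))*((1/3)*2) = (r*((-3 + b)/(-6 + r)))*(2/3) = (r*(-3 + b)/(-6 + r))*(2/3) = 2*r*(-3 + b)/(3*(-6 + r)))
1/(N(n(14), -114) - 68455) = 1/(2*((7/2)/14)*(-3 - 114)/(3*(-6 + (7/2)/14)) - 68455) = 1/((2/3)*((7/2)*(1/14))*(-117)/(-6 + (7/2)*(1/14)) - 68455) = 1/((2/3)*(1/4)*(-117)/(-6 + 1/4) - 68455) = 1/((2/3)*(1/4)*(-117)/(-23/4) - 68455) = 1/((2/3)*(1/4)*(-4/23)*(-117) - 68455) = 1/(78/23 - 68455) = 1/(-1574387/23) = -23/1574387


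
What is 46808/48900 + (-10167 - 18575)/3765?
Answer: -6829176/1022825 ≈ -6.6768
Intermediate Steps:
46808/48900 + (-10167 - 18575)/3765 = 46808*(1/48900) - 28742*1/3765 = 11702/12225 - 28742/3765 = -6829176/1022825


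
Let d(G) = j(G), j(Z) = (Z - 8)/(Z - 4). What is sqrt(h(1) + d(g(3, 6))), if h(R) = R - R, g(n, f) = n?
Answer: sqrt(5) ≈ 2.2361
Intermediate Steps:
j(Z) = (-8 + Z)/(-4 + Z)
h(R) = 0
d(G) = (-8 + G)/(-4 + G)
sqrt(h(1) + d(g(3, 6))) = sqrt(0 + (-8 + 3)/(-4 + 3)) = sqrt(0 - 5/(-1)) = sqrt(0 - 1*(-5)) = sqrt(0 + 5) = sqrt(5)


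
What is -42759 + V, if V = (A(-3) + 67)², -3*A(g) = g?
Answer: -38135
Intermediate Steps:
A(g) = -g/3
V = 4624 (V = (-⅓*(-3) + 67)² = (1 + 67)² = 68² = 4624)
-42759 + V = -42759 + 4624 = -38135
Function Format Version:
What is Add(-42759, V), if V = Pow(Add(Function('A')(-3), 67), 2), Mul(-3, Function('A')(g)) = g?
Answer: -38135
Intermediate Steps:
Function('A')(g) = Mul(Rational(-1, 3), g)
V = 4624 (V = Pow(Add(Mul(Rational(-1, 3), -3), 67), 2) = Pow(Add(1, 67), 2) = Pow(68, 2) = 4624)
Add(-42759, V) = Add(-42759, 4624) = -38135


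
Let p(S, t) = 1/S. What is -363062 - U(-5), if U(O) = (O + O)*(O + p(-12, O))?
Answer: -2178677/6 ≈ -3.6311e+5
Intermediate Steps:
U(O) = 2*O*(-1/12 + O) (U(O) = (O + O)*(O + 1/(-12)) = (2*O)*(O - 1/12) = (2*O)*(-1/12 + O) = 2*O*(-1/12 + O))
-363062 - U(-5) = -363062 - (-5)*(-1 + 12*(-5))/6 = -363062 - (-5)*(-1 - 60)/6 = -363062 - (-5)*(-61)/6 = -363062 - 1*305/6 = -363062 - 305/6 = -2178677/6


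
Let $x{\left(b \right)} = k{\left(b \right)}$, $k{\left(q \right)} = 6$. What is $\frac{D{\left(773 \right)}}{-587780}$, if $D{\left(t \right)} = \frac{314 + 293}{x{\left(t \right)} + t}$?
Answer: $- \frac{607}{457880620} \approx -1.3257 \cdot 10^{-6}$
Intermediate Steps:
$x{\left(b \right)} = 6$
$D{\left(t \right)} = \frac{607}{6 + t}$ ($D{\left(t \right)} = \frac{314 + 293}{6 + t} = \frac{607}{6 + t}$)
$\frac{D{\left(773 \right)}}{-587780} = \frac{607 \frac{1}{6 + 773}}{-587780} = \frac{607}{779} \left(- \frac{1}{587780}\right) = - \frac{607}{457880620}$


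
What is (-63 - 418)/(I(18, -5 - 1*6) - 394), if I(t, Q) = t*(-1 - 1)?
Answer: 481/430 ≈ 1.1186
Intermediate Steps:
I(t, Q) = -2*t (I(t, Q) = t*(-2) = -2*t)
(-63 - 418)/(I(18, -5 - 1*6) - 394) = (-63 - 418)/(-2*18 - 394) = -481/(-36 - 394) = -481/(-430) = -481*(-1/430) = 481/430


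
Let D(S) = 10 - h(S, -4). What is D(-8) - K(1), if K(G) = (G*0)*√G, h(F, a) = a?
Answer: 14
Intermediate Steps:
D(S) = 14 (D(S) = 10 - 1*(-4) = 10 + 4 = 14)
K(G) = 0 (K(G) = 0*√G = 0)
D(-8) - K(1) = 14 - 1*0 = 14 + 0 = 14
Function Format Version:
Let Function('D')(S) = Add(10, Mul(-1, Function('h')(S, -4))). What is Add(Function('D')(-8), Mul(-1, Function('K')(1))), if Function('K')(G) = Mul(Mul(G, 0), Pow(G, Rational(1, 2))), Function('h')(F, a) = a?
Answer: 14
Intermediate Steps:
Function('D')(S) = 14 (Function('D')(S) = Add(10, Mul(-1, -4)) = Add(10, 4) = 14)
Function('K')(G) = 0 (Function('K')(G) = Mul(0, Pow(G, Rational(1, 2))) = 0)
Add(Function('D')(-8), Mul(-1, Function('K')(1))) = Add(14, Mul(-1, 0)) = Add(14, 0) = 14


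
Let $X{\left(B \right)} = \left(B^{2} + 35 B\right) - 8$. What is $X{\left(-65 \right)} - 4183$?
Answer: $-2241$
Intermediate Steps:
$X{\left(B \right)} = -8 + B^{2} + 35 B$
$X{\left(-65 \right)} - 4183 = \left(-8 + \left(-65\right)^{2} + 35 \left(-65\right)\right) - 4183 = \left(-8 + 4225 - 2275\right) - 4183 = 1942 - 4183 = -2241$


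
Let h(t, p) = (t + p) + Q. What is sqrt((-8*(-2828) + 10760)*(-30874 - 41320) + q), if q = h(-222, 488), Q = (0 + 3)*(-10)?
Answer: 2*I*sqrt(602531065) ≈ 49093.0*I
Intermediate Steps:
Q = -30 (Q = 3*(-10) = -30)
h(t, p) = -30 + p + t (h(t, p) = (t + p) - 30 = (p + t) - 30 = -30 + p + t)
q = 236 (q = -30 + 488 - 222 = 236)
sqrt((-8*(-2828) + 10760)*(-30874 - 41320) + q) = sqrt((-8*(-2828) + 10760)*(-30874 - 41320) + 236) = sqrt((22624 + 10760)*(-72194) + 236) = sqrt(33384*(-72194) + 236) = sqrt(-2410124496 + 236) = sqrt(-2410124260) = 2*I*sqrt(602531065)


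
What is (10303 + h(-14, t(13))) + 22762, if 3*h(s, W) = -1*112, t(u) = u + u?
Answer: 99083/3 ≈ 33028.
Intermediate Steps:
t(u) = 2*u
h(s, W) = -112/3 (h(s, W) = (-1*112)/3 = (1/3)*(-112) = -112/3)
(10303 + h(-14, t(13))) + 22762 = (10303 - 112/3) + 22762 = 30797/3 + 22762 = 99083/3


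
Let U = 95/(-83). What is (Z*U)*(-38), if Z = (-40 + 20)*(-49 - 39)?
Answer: 6353600/83 ≈ 76549.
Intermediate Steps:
U = -95/83 (U = 95*(-1/83) = -95/83 ≈ -1.1446)
Z = 1760 (Z = -20*(-88) = 1760)
(Z*U)*(-38) = (1760*(-95/83))*(-38) = -167200/83*(-38) = 6353600/83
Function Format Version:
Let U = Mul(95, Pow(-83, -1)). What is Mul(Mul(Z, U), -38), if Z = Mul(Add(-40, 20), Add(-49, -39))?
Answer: Rational(6353600, 83) ≈ 76549.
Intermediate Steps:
U = Rational(-95, 83) (U = Mul(95, Rational(-1, 83)) = Rational(-95, 83) ≈ -1.1446)
Z = 1760 (Z = Mul(-20, -88) = 1760)
Mul(Mul(Z, U), -38) = Mul(Mul(1760, Rational(-95, 83)), -38) = Mul(Rational(-167200, 83), -38) = Rational(6353600, 83)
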